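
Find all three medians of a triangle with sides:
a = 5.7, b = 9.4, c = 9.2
Median formula: m_a = ½√(2b² + 2c² − a²) (and cyclically). a² = 32.49, b² = 88.36, c² = 84.64.
m_a = ½√(2·88.36 + 2·84.64 − 32.49) = ½√313.51 ≈ ½·17.7062 ≈ 8.85311
m_b = ½√(2·32.49 + 2·84.64 − 88.36) = ½√145.9 ≈ ½·12.0789 ≈ 6.03945
m_c = ½√(2·32.49 + 2·88.36 − 84.64) = ½√157.06 ≈ ½·12.5324 ≈ 6.26618

m_a = 8.853, m_b = 6.039, m_c = 6.266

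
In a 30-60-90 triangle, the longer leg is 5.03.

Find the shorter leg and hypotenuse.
In a 30-60-90 triangle the sides are in ratio 1 : √3 : 2, so short leg = long leg/√3 and hypotenuse = 2·(short leg).
Short leg = 5.03/√3 ≈ 5.03/1.73205 ≈ 2.90407
Hypotenuse = 2·2.90407 ≈ 5.80814

Short leg = 2.904, Hypotenuse = 5.808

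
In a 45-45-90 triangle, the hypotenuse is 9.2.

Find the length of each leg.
In a 45-45-90 triangle hypotenuse = leg·√2, so leg = hypotenuse/√2.
Leg = 9.2/√2 ≈ 9.2/1.41421 ≈ 6.50538

Each leg = 6.505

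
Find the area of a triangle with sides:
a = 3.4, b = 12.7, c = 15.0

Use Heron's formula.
s = (3.4 + 12.7 + 15.0)/2 = 31.1/2 = 15.55
s − a = 12.15, s − b = 2.85, s − c = 0.55
s(s−a)(s−b)(s−c) = 15.55·12.15·2.85·0.55 ≈ 296.152
Area = √296.152 ≈ 17.2091

Area = 17.21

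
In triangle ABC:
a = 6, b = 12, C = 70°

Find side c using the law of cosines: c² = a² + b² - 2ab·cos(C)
c² = 6² + 12² − 2·6·12·cos(70°)
cos(70°) ≈ 0.34202
c² ≈ 36 + 144 − 144·(0.34202) ≈ 180 − 49.2509 ≈ 130.749
c ≈ √130.749 ≈ 11.4346

c = 11.43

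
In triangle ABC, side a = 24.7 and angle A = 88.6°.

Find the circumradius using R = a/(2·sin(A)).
R = a/(2·sin(A)) = 24.7/(2·sin(88.6°))
sin(88.6°) ≈ 0.999701
R ≈ 24.7/(2·0.999701) = 24.7/1.9994 ≈ 12.3537

R = 12.35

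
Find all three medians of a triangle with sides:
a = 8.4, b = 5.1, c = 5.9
Median formula: m_a = ½√(2b² + 2c² − a²) (and cyclically). a² = 70.56, b² = 26.01, c² = 34.81.
m_a = ½√(2·26.01 + 2·34.81 − 70.56) = ½√51.08 ≈ ½·7.14703 ≈ 3.57351
m_b = ½√(2·70.56 + 2·34.81 − 26.01) = ½√184.73 ≈ ½·13.5915 ≈ 6.79577
m_c = ½√(2·70.56 + 2·26.01 − 34.81) = ½√158.33 ≈ ½·12.5829 ≈ 6.29146

m_a = 3.574, m_b = 6.796, m_c = 6.291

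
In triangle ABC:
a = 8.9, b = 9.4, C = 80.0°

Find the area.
Two sides and the included angle (SAS): A = ½·a·b·sin(C) = ½·8.9·9.4·sin(80.0°)
sin(80.0°) ≈ 0.984808
A ≈ ½·83.66·0.984808 = 41.83·0.984808 ≈ 41.1945

Area = 41.19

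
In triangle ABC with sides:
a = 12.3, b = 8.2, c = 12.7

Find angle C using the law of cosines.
c² = a² + b² − 2ab·cos(C)  ⇒  cos(C) = (a² + b² − c²)/(2ab)
cos(C) = (12.3² + 8.2² − 12.7²)/(2·12.3·8.2) = (151.29 + 67.24 − 161.29)/201.72 = 57.24/201.72 ≈ 0.28376
C = arccos(0.28376) ≈ 73.5153°

C = 73.52°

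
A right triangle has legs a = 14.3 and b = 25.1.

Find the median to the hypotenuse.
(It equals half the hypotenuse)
Hypotenuse c = √(a² + b²) = √(204.49 + 630.01) = √834.5 ≈ 28.8877
Median to hypotenuse = c/2 ≈ 28.8877/2 ≈ 14.4439

Median = 14.44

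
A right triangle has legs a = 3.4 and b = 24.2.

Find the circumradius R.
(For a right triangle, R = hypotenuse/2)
Hypotenuse c = √(a² + b²) = √(11.56 + 585.64) = √597.2 ≈ 24.4377
R = c/2 ≈ 24.4377/2 ≈ 12.2188

R = 12.22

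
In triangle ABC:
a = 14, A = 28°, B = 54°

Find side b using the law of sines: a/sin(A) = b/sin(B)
a/sin(A) = b/sin(B)  ⇒  b = a·sin(B)/sin(A) = 14·sin(54°)/sin(28°)
sin(54°) ≈ 0.809017, sin(28°) ≈ 0.469472
b ≈ 14·0.809017/0.469472 ≈ 11.3262/0.469472 ≈ 24.1255

b = 24.13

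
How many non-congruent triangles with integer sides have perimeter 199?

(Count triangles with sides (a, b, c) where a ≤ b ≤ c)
Let a ≤ b ≤ c with a + b + c = 199. The only binding inequality is a + b > c, i.e. 199 − c > c, so c < 199/2; and c ≥ 199/3 since c is the largest side.
So 67 ≤ c ≤ 99. For each c, b runs from ⌈(199 − c)/2⌉ up to c (then a = 199 − b − c satisfies 1 ≤ a ≤ b automatically), giving c − ⌈(199 − c)/2⌉ + 1 choices.
Summing over c: 2 + 3 + 5 + 6 + … + 48 + 50  (33 terms, c = 67, …, 99) = 850
Check (closed form: nearest integer to p²/48 for even p, (p+3)²/48 for odd p): (199+3)²/48 = 202²/48 = 40804/48 ≈ 850.08 → 850

850 triangles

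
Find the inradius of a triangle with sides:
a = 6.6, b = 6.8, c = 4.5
r = Area/s where s is the semi-perimeter.
s = (6.6 + 6.8 + 4.5)/2 = 17.9/2 = 8.95
Area = √(s(s−a)(s−b)(s−c)) = √(8.95·2.35·2.15·4.45) ≈ √201.228 ≈ 14.1855
r ≈ 14.1855/8.95 ≈ 1.58497

r = 1.585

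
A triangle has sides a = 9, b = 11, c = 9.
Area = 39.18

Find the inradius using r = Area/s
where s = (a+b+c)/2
s = (9 + 11 + 9)/2 = 29/2 = 14.5
r = Area/s = 39.18/14.5 ≈ 2.70207

r = 2.702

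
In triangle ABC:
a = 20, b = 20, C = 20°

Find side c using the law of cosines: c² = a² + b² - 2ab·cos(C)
c² = 20² + 20² − 2·20·20·cos(20°)
cos(20°) ≈ 0.939693
c² ≈ 400 + 400 − 800·(0.939693) ≈ 800 − 751.754 ≈ 48.2459
c ≈ √48.2459 ≈ 6.94593

c = 6.946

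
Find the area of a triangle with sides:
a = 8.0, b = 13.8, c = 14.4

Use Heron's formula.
s = (8.0 + 13.8 + 14.4)/2 = 36.2/2 = 18.1
s − a = 10.1, s − b = 4.3, s − c = 3.7
s(s−a)(s−b)(s−c) = 18.1·10.1·4.3·3.7 ≈ 2908.51
Area = √2908.51 ≈ 53.9306

Area = 53.93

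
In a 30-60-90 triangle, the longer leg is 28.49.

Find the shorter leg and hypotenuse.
In a 30-60-90 triangle the sides are in ratio 1 : √3 : 2, so short leg = long leg/√3 and hypotenuse = 2·(short leg).
Short leg = 28.49/√3 ≈ 28.49/1.73205 ≈ 16.4487
Hypotenuse = 2·16.4487 ≈ 32.8974

Short leg = 16.45, Hypotenuse = 32.9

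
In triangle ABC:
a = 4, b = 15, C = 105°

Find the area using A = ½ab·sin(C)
A = ½·a·b·sin(C) = ½·4·15·sin(105°)
sin(105°) ≈ 0.965926
A ≈ ½·60·0.965926 = 30·0.965926 ≈ 28.9778

Area = 28.98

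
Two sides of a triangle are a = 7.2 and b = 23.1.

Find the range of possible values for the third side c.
Triangle inequality: |a − b| < c < a + b
|a − b| = |7.2 − 23.1| = 15.9
a + b = 7.2 + 23.1 = 30.3

15.9 < c < 30.3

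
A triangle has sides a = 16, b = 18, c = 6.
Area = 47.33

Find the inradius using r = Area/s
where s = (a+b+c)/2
s = (16 + 18 + 6)/2 = 40/2 = 20
r = Area/s = 47.33/20 ≈ 2.3665

r = 2.366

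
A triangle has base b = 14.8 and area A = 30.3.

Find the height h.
A = ½·b·h  ⇒  h = 2A/b = 2·30.3/14.8 = 60.6/14.8 ≈ 4.09459

h = 4.095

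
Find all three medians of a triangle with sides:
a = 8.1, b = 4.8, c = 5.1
Median formula: m_a = ½√(2b² + 2c² − a²) (and cyclically). a² = 65.61, b² = 23.04, c² = 26.01.
m_a = ½√(2·23.04 + 2·26.01 − 65.61) = ½√32.49 ≈ ½·5.7 ≈ 2.85
m_b = ½√(2·65.61 + 2·26.01 − 23.04) = ½√160.2 ≈ ½·12.657 ≈ 6.32851
m_c = ½√(2·65.61 + 2·23.04 − 26.01) = ½√151.29 ≈ ½·12.3 ≈ 6.15

m_a = 2.85, m_b = 6.329, m_c = 6.15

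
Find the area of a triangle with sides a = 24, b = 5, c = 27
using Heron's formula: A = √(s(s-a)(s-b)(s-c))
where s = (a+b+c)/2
s = (24 + 5 + 27)/2 = 56/2 = 28
s − a = 4, s − b = 23, s − c = 1
s(s−a)(s−b)(s−c) = 28·4·23·1 = 2576
Area = √2576 ≈ 50.7543

s = 28.0, Area = 50.75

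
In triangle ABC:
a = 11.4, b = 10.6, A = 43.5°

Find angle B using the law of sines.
a/sin(A) = b/sin(B)  ⇒  sin(B) = b·sin(A)/a = 10.6·sin(43.5°)/11.4
sin(43.5°) ≈ 0.688355
sin(B) ≈ 10.6·0.688355/11.4 ≈ 7.29656/11.4 ≈ 0.640049
B = arcsin(0.640049) ≈ 39.7955°
(Since b ≤ a we need B ≤ A, so the obtuse alternative 180° − 39.7955° ≈ 140.205° is rejected.)

B = 39.8°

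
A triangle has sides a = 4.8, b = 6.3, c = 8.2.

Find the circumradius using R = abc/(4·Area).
First find the area with Heron's formula.
s = (4.8 + 6.3 + 8.2)/2 = 9.65
Area = √(s(s−a)(s−b)(s−c)) = √(9.65·4.85·3.35·1.45) ≈ √227.343 ≈ 15.0779
abc = 4.8·6.3·8.2 = 247.968
R = abc/(4·Area) ≈ 247.968/(4·15.0779) = 247.968/60.3116 ≈ 4.11145

R = 4.111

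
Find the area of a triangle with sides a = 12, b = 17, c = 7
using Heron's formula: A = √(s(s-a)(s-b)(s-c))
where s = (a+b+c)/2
s = (12 + 17 + 7)/2 = 36/2 = 18
s − a = 6, s − b = 1, s − c = 11
s(s−a)(s−b)(s−c) = 18·6·1·11 = 1188
Area = √1188 ≈ 34.4674

s = 18.0, Area = 34.47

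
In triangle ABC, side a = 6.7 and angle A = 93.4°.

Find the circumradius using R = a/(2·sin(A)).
R = a/(2·sin(A)) = 6.7/(2·sin(93.4°))
sin(93.4°) ≈ 0.99824
R ≈ 6.7/(2·0.99824) = 6.7/1.99648 ≈ 3.35591

R = 3.356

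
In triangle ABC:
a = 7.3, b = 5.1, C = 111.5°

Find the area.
Two sides and the included angle (SAS): A = ½·a·b·sin(C) = ½·7.3·5.1·sin(111.5°)
sin(111.5°) ≈ 0.930418
A ≈ ½·37.23·0.930418 = 18.615·0.930418 ≈ 17.3197

Area = 17.32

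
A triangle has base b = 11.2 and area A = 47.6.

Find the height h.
A = ½·b·h  ⇒  h = 2A/b = 2·47.6/11.2 = 95.2/11.2 ≈ 8.5

h = 8.5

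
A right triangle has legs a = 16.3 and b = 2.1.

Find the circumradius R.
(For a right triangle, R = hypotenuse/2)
Hypotenuse c = √(a² + b²) = √(265.69 + 4.41) = √270.1 ≈ 16.4347
R = c/2 ≈ 16.4347/2 ≈ 8.21736

R = 8.217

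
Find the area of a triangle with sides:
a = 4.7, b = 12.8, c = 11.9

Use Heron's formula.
s = (4.7 + 12.8 + 11.9)/2 = 29.4/2 = 14.7
s − a = 10, s − b = 1.9, s − c = 2.8
s(s−a)(s−b)(s−c) = 14.7·10·1.9·2.8 ≈ 782.04
Area = √782.04 ≈ 27.965

Area = 27.96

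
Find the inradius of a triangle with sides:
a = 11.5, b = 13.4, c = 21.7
r = Area/s where s is the semi-perimeter.
s = (11.5 + 13.4 + 21.7)/2 = 46.6/2 = 23.3
Area = √(s(s−a)(s−b)(s−c)) = √(23.3·11.8·9.9·1.6) ≈ √4355.05 ≈ 65.9928
r ≈ 65.9928/23.3 ≈ 2.83231

r = 2.832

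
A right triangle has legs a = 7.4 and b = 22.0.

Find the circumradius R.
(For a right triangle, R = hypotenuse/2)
Hypotenuse c = √(a² + b²) = √(54.76 + 484) = √538.76 ≈ 23.2112
R = c/2 ≈ 23.2112/2 ≈ 11.6056

R = 11.61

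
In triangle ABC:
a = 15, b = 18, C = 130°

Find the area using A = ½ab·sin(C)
A = ½·a·b·sin(C) = ½·15·18·sin(130°)
sin(130°) ≈ 0.766044
A ≈ ½·270·0.766044 = 135·0.766044 ≈ 103.416

Area = 103.4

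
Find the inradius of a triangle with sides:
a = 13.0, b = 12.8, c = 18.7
r = Area/s where s is the semi-perimeter.
s = (13.0 + 12.8 + 18.7)/2 = 44.5/2 = 22.25
Area = √(s(s−a)(s−b)(s−c)) = √(22.25·9.25·9.45·3.55) ≈ √6904.49 ≈ 83.0933
r ≈ 83.0933/22.25 ≈ 3.73453

r = 3.735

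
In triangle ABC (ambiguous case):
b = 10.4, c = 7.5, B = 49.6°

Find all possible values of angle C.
b/sin(B) = c/sin(C)  ⇒  sin(C) = c·sin(B)/b = 7.5·sin(49.6°)/10.4
sin(49.6°) ≈ 0.761538
sin(C) ≈ 7.5·0.761538/10.4 ≈ 5.71154/10.4 ≈ 0.549186
Candidate 1: C₁ = arcsin(0.549186) ≈ 33.3112°  →  A = 180° − 49.6° − 33.3112° ≈ 97.0888° > 0, valid
Candidate 2: C₂ = 180° − C₁ ≈ 146.689°  →  A = 180° − 49.6° − 146.689° ≈ -16.2888° ≤ 0, not a valid triangle

C = 33.31° (one solution)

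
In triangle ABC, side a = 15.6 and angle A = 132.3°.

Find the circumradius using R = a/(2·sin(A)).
R = a/(2·sin(A)) = 15.6/(2·sin(132.3°))
sin(132.3°) ≈ 0.739631
R ≈ 15.6/(2·0.739631) = 15.6/1.47926 ≈ 10.5458

R = 10.55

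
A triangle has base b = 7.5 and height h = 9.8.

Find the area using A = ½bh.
A = ½·b·h = ½·7.5·9.8 = ½·73.5 = 36.75

Area = 36.75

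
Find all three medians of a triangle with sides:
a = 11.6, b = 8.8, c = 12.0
Median formula: m_a = ½√(2b² + 2c² − a²) (and cyclically). a² = 134.56, b² = 77.44, c² = 144.
m_a = ½√(2·77.44 + 2·144 − 134.56) = ½√308.32 ≈ ½·17.559 ≈ 8.77952
m_b = ½√(2·134.56 + 2·144 − 77.44) = ½√479.68 ≈ ½·21.9016 ≈ 10.9508
m_c = ½√(2·134.56 + 2·77.44 − 144) = ½√280 ≈ ½·16.7332 ≈ 8.3666

m_a = 8.78, m_b = 10.95, m_c = 8.367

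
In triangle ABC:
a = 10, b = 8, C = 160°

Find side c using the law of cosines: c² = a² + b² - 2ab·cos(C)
c² = 10² + 8² − 2·10·8·cos(160°)
cos(160°) ≈ -0.939693
c² ≈ 100 + 64 − 160·(-0.939693) ≈ 164 + 150.351 ≈ 314.351
c ≈ √314.351 ≈ 17.7299

c = 17.73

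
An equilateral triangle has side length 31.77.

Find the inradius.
r = Area/s with s the semi-perimeter.
Area = (√3/4)·31.77² = (√3/4)·1009.3329 ≈ 0.433013·1009.3329 ≈ 437.054
s = 3·31.77/2 = 47.655
r ≈ 437.054/47.655 ≈ 9.17121
(Equivalently r = side/(2√3) = 31.77/3.4641 ≈ 9.17121.)

r = 9.171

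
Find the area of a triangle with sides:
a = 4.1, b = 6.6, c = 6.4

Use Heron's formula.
s = (4.1 + 6.6 + 6.4)/2 = 17.1/2 = 8.55
s − a = 4.45, s − b = 1.95, s − c = 2.15
s(s−a)(s−b)(s−c) = 8.55·4.45·1.95·2.15 ≈ 159.514
Area = √159.514 ≈ 12.6299

Area = 12.63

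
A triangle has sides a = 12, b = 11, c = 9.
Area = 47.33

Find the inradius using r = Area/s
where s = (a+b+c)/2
s = (12 + 11 + 9)/2 = 32/2 = 16
r = Area/s = 47.33/16 ≈ 2.95812

r = 2.958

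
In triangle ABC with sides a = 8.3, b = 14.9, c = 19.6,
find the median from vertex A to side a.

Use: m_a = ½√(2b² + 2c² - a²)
m_a = ½√(2·14.9² + 2·19.6² − 8.3²) = ½√(2·222.01 + 2·384.16 − 68.89) = ½√(444.02 + 768.32 − 68.89) = ½√1143.45
√1143.45 ≈ 33.8149, so m_a ≈ 16.9075

m_a = 16.91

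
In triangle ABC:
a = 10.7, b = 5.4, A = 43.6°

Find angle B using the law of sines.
a/sin(A) = b/sin(B)  ⇒  sin(B) = b·sin(A)/a = 5.4·sin(43.6°)/10.7
sin(43.6°) ≈ 0.68962
sin(B) ≈ 5.4·0.68962/10.7 ≈ 3.72395/10.7 ≈ 0.348032
B = arcsin(0.348032) ≈ 20.367°
(Since b ≤ a we need B ≤ A, so the obtuse alternative 180° − 20.367° ≈ 159.633° is rejected.)

B = 20.37°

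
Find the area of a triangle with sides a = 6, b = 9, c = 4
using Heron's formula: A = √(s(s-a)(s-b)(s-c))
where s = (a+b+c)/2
s = (6 + 9 + 4)/2 = 19/2 = 9.5
s − a = 3.5, s − b = 0.5, s − c = 5.5
s(s−a)(s−b)(s−c) = 9.5·3.5·0.5·5.5 = 91.4375
Area = √91.4375 ≈ 9.5623

s = 9.5, Area = 9.562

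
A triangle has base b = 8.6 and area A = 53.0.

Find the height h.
A = ½·b·h  ⇒  h = 2A/b = 2·53.0/8.6 = 106/8.6 ≈ 12.3256

h = 12.33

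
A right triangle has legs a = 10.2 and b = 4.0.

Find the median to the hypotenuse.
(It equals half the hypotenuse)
Hypotenuse c = √(a² + b²) = √(104.04 + 16) = √120.04 ≈ 10.9563
Median to hypotenuse = c/2 ≈ 10.9563/2 ≈ 5.47814

Median = 5.478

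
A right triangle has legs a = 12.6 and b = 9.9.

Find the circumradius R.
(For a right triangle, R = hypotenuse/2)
Hypotenuse c = √(a² + b²) = √(158.76 + 98.01) = √256.77 ≈ 16.024
R = c/2 ≈ 16.024/2 ≈ 8.01202

R = 8.012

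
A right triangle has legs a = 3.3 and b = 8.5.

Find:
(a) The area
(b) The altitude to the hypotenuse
(a) The legs are perpendicular, so Area = ½·a·b = ½·3.3·8.5 = ½·28.05 = 14.025
(b) Hypotenuse c = √(a² + b²) = √(10.89 + 72.25) = √83.14 ≈ 9.11811
    Area = ½·c·h_c  ⇒  h_c = 2·Area/c = 28.05/9.11811 ≈ 3.07629

Area = 14.025, h_c = 3.076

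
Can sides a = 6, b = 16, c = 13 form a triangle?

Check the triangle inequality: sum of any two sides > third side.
a + b vs c: 6 + 16 = 22 > 13  ✓
a + c vs b: 6 + 13 = 19 > 16  ✓
b + c vs a: 16 + 13 = 29 > 6  ✓

Yes, triangle inequality satisfied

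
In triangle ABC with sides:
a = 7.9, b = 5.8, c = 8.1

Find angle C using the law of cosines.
c² = a² + b² − 2ab·cos(C)  ⇒  cos(C) = (a² + b² − c²)/(2ab)
cos(C) = (7.9² + 5.8² − 8.1²)/(2·7.9·5.8) = (62.41 + 33.64 − 65.61)/91.64 = 30.44/91.64 ≈ 0.332169
C = arccos(0.332169) ≈ 70.5995°

C = 70.6°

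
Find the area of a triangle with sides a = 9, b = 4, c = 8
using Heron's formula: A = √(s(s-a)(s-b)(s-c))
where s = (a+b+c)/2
s = (9 + 4 + 8)/2 = 21/2 = 10.5
s − a = 1.5, s − b = 6.5, s − c = 2.5
s(s−a)(s−b)(s−c) = 10.5·1.5·6.5·2.5 = 255.9375
Area = √255.9375 ≈ 15.998

s = 10.5, Area = 16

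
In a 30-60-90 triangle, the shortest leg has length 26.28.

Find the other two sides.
In a 30-60-90 triangle the sides are in ratio 1 : √3 : 2 (short leg : long leg : hypotenuse).
Long leg = 26.28·√3 ≈ 26.28·1.73205 ≈ 45.5183
Hypotenuse = 2·26.28 = 52.56

Long leg = 26.28√3 = 45.52, Hypotenuse = 52.56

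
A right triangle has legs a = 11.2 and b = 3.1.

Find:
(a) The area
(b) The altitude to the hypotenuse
(a) The legs are perpendicular, so Area = ½·a·b = ½·11.2·3.1 = ½·34.72 = 17.36
(b) Hypotenuse c = √(a² + b²) = √(125.44 + 9.61) = √135.05 ≈ 11.6211
    Area = ½·c·h_c  ⇒  h_c = 2·Area/c = 34.72/11.6211 ≈ 2.98767

Area = 17.36, h_c = 2.988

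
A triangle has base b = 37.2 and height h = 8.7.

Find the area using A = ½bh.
A = ½·b·h = ½·37.2·8.7 = ½·323.64 = 161.82

Area = 161.82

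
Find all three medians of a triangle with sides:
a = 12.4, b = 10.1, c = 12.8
Median formula: m_a = ½√(2b² + 2c² − a²) (and cyclically). a² = 153.76, b² = 102.01, c² = 163.84.
m_a = ½√(2·102.01 + 2·163.84 − 153.76) = ½√377.94 ≈ ½·19.4407 ≈ 9.72034
m_b = ½√(2·153.76 + 2·163.84 − 102.01) = ½√533.19 ≈ ½·23.0909 ≈ 11.5455
m_c = ½√(2·153.76 + 2·102.01 − 163.84) = ½√347.7 ≈ ½·18.6467 ≈ 9.32336

m_a = 9.72, m_b = 11.55, m_c = 9.323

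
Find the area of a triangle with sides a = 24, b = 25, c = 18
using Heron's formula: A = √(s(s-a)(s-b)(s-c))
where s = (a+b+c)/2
s = (24 + 25 + 18)/2 = 67/2 = 33.5
s − a = 9.5, s − b = 8.5, s − c = 15.5
s(s−a)(s−b)(s−c) = 33.5·9.5·8.5·15.5 = 41929.4375
Area = √41929.4375 ≈ 204.767

s = 33.5, Area = 204.8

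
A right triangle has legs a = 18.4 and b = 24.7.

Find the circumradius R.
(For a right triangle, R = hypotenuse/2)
Hypotenuse c = √(a² + b²) = √(338.56 + 610.09) = √948.65 ≈ 30.8002
R = c/2 ≈ 30.8002/2 ≈ 15.4001

R = 15.4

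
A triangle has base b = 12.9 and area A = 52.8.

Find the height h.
A = ½·b·h  ⇒  h = 2A/b = 2·52.8/12.9 = 105.6/12.9 ≈ 8.18605

h = 8.186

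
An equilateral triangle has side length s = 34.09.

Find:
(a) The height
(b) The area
(a) The height splits the triangle into two 30-60-90 halves: h = s·√3/2 = 34.09·1.73205/2 ≈ 59.0456/2 ≈ 29.5228
(b) Area = (√3/4)·s² = (√3/4)·34.09² = (√3/4)·1162.1281 ≈ 0.433013·1162.1281 ≈ 503.216

Height = 29.52, Area = 503.2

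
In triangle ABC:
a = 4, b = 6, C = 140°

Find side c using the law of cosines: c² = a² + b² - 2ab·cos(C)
c² = 4² + 6² − 2·4·6·cos(140°)
cos(140°) ≈ -0.766044
c² ≈ 16 + 36 − 48·(-0.766044) ≈ 52 + 36.7701 ≈ 88.7701
c ≈ √88.7701 ≈ 9.42179

c = 9.422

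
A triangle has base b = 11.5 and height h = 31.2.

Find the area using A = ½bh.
A = ½·b·h = ½·11.5·31.2 = ½·358.8 = 179.4

Area = 179.4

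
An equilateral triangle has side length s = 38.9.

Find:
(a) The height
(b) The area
(a) The height splits the triangle into two 30-60-90 halves: h = s·√3/2 = 38.9·1.73205/2 ≈ 67.3768/2 ≈ 33.6884
(b) Area = (√3/4)·s² = (√3/4)·38.9² = (√3/4)·1513.21 ≈ 0.433013·1513.21 ≈ 655.239

Height = 33.69, Area = 655.2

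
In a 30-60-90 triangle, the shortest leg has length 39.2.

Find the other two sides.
In a 30-60-90 triangle the sides are in ratio 1 : √3 : 2 (short leg : long leg : hypotenuse).
Long leg = 39.2·√3 ≈ 39.2·1.73205 ≈ 67.8964
Hypotenuse = 2·39.2 = 78.4

Long leg = 39.2√3 = 67.9, Hypotenuse = 78.4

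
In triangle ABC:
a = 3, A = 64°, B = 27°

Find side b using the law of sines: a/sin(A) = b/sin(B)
a/sin(A) = b/sin(B)  ⇒  b = a·sin(B)/sin(A) = 3·sin(27°)/sin(64°)
sin(27°) ≈ 0.45399, sin(64°) ≈ 0.898794
b ≈ 3·0.45399/0.898794 ≈ 1.36197/0.898794 ≈ 1.51533

b = 1.515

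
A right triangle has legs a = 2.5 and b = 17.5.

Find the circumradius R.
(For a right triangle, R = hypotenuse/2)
Hypotenuse c = √(a² + b²) = √(6.25 + 306.25) = √312.5 ≈ 17.6777
R = c/2 ≈ 17.6777/2 ≈ 8.83883

R = 8.839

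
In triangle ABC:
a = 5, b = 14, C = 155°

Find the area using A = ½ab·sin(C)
A = ½·a·b·sin(C) = ½·5·14·sin(155°)
sin(155°) ≈ 0.422618
A ≈ ½·70·0.422618 = 35·0.422618 ≈ 14.7916

Area = 14.79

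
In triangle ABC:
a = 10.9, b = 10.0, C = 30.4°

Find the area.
Two sides and the included angle (SAS): A = ½·a·b·sin(C) = ½·10.9·10.0·sin(30.4°)
sin(30.4°) ≈ 0.506034
A ≈ ½·109·0.506034 = 54.5·0.506034 ≈ 27.5788

Area = 27.58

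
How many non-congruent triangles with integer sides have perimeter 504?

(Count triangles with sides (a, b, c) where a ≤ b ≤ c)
Let a ≤ b ≤ c with a + b + c = 504. The only binding inequality is a + b > c, i.e. 504 − c > c, so c < 504/2; and c ≥ 504/3 since c is the largest side.
So 168 ≤ c ≤ 251. For each c, b runs from ⌈(504 − c)/2⌉ up to c (then a = 504 − b − c satisfies 1 ≤ a ≤ b automatically), giving c − ⌈(504 − c)/2⌉ + 1 choices.
Summing over c: 1 + 2 + 4 + 5 + … + 124 + 125  (84 terms, c = 168, …, 251) = 5292
Check (closed form: nearest integer to p²/48 for even p, (p+3)²/48 for odd p): 504²/48 = 254016/48 ≈ 5292.00 → 5292

5292 triangles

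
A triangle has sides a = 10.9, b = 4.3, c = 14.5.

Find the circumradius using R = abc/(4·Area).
First find the area with Heron's formula.
s = (10.9 + 4.3 + 14.5)/2 = 14.85
Area = √(s(s−a)(s−b)(s−c)) = √(14.85·3.95·10.55·0.35) ≈ √216.593 ≈ 14.7171
abc = 10.9·4.3·14.5 = 679.615
R = abc/(4·Area) ≈ 679.615/(4·14.7171) = 679.615/58.8684 ≈ 11.5447

R = 11.54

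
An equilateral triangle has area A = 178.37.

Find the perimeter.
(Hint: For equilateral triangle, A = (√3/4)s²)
A = (√3/4)s²  ⇒  s² = 4A/√3 = 4·178.37/√3 = 713.48/1.73205 ≈ 411.928
s ≈ √411.928 ≈ 20.296
Perimeter = 3s ≈ 3·20.296 ≈ 60.888

Perimeter = 60.89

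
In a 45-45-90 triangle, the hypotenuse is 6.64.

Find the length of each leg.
In a 45-45-90 triangle hypotenuse = leg·√2, so leg = hypotenuse/√2.
Leg = 6.64/√2 ≈ 6.64/1.41421 ≈ 4.69519

Each leg = 4.695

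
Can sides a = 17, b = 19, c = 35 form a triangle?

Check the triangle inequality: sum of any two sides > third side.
a + b vs c: 17 + 19 = 36 > 35  ✓
a + c vs b: 17 + 35 = 52 > 19  ✓
b + c vs a: 19 + 35 = 54 > 17  ✓

Yes, triangle inequality satisfied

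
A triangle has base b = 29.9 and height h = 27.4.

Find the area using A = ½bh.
A = ½·b·h = ½·29.9·27.4 = ½·819.26 = 409.63

Area = 409.63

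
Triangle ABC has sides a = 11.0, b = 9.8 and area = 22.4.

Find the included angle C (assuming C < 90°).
Area = ½·a·b·sin(C)  ⇒  sin(C) = 2·Area/(a·b) = 2·22.4/(11.0·9.8) = 44.8/107.8 ≈ 0.415584
C = arcsin(0.415584) ≈ 24.5561° (taking the acute solution since C < 90°)

C = 24.56°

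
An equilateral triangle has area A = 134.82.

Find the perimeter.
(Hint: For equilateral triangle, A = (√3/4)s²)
A = (√3/4)s²  ⇒  s² = 4A/√3 = 4·134.82/√3 = 539.28/1.73205 ≈ 311.353
s ≈ √311.353 ≈ 17.6452
Perimeter = 3s ≈ 3·17.6452 ≈ 52.9356

Perimeter = 52.94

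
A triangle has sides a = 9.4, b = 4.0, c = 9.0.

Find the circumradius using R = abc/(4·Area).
First find the area with Heron's formula.
s = (9.4 + 4.0 + 9.0)/2 = 11.2
Area = √(s(s−a)(s−b)(s−c)) = √(11.2·1.8·7.2·2.2) ≈ √319.334 ≈ 17.8699
abc = 9.4·4.0·9.0 = 338.4
R = abc/(4·Area) ≈ 338.4/(4·17.8699) = 338.4/71.4797 ≈ 4.73421

R = 4.734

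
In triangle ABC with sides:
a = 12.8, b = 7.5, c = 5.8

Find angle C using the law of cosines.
c² = a² + b² − 2ab·cos(C)  ⇒  cos(C) = (a² + b² − c²)/(2ab)
cos(C) = (12.8² + 7.5² − 5.8²)/(2·12.8·7.5) = (163.84 + 56.25 − 33.64)/192 = 186.45/192 ≈ 0.971094
C = arccos(0.971094) ≈ 13.8097°

C = 13.81°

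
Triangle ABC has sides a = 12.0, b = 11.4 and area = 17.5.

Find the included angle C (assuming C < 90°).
Area = ½·a·b·sin(C)  ⇒  sin(C) = 2·Area/(a·b) = 2·17.5/(12.0·11.4) = 35/136.8 ≈ 0.255848
C = arcsin(0.255848) ≈ 14.8238° (taking the acute solution since C < 90°)

C = 14.82°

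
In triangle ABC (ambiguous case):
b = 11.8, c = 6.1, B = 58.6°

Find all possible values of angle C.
b/sin(B) = c/sin(C)  ⇒  sin(C) = c·sin(B)/b = 6.1·sin(58.6°)/11.8
sin(58.6°) ≈ 0.853551
sin(C) ≈ 6.1·0.853551/11.8 ≈ 5.20666/11.8 ≈ 0.441242
Candidate 1: C₁ = arcsin(0.441242) ≈ 26.1832°  →  A = 180° − 58.6° − 26.1832° ≈ 95.2168° > 0, valid
Candidate 2: C₂ = 180° − C₁ ≈ 153.817°  →  A = 180° − 58.6° − 153.817° ≈ -32.4168° ≤ 0, not a valid triangle

C = 26.18° (one solution)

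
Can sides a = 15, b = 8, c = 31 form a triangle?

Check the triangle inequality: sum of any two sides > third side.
a + b vs c: 15 + 8 = 23 ≤ 31  ✗
a + c vs b: 15 + 31 = 46 > 8  ✓
b + c vs a: 8 + 31 = 39 > 15  ✓

No: 15 + 8 = 23 is not > 31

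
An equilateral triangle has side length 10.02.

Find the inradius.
r = Area/s with s the semi-perimeter.
Area = (√3/4)·10.02² = (√3/4)·100.4004 ≈ 0.433013·100.4004 ≈ 43.4746
s = 3·10.02/2 = 15.03
r ≈ 43.4746/15.03 ≈ 2.89252
(Equivalently r = side/(2√3) = 10.02/3.4641 ≈ 2.89252.)

r = 2.893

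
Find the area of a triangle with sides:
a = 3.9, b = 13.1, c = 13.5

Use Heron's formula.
s = (3.9 + 13.1 + 13.5)/2 = 30.5/2 = 15.25
s − a = 11.35, s − b = 2.15, s − c = 1.75
s(s−a)(s−b)(s−c) = 15.25·11.35·2.15·1.75 ≈ 651.242
Area = √651.242 ≈ 25.5194

Area = 25.52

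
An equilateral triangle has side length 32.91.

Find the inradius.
r = Area/s with s the semi-perimeter.
Area = (√3/4)·32.91² = (√3/4)·1083.0681 ≈ 0.433013·1083.0681 ≈ 468.982
s = 3·32.91/2 = 49.365
r ≈ 468.982/49.365 ≈ 9.5003
(Equivalently r = side/(2√3) = 32.91/3.4641 ≈ 9.5003.)

r = 9.5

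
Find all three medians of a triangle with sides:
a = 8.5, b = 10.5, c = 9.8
Median formula: m_a = ½√(2b² + 2c² − a²) (and cyclically). a² = 72.25, b² = 110.25, c² = 96.04.
m_a = ½√(2·110.25 + 2·96.04 − 72.25) = ½√340.33 ≈ ½·18.448 ≈ 9.22402
m_b = ½√(2·72.25 + 2·96.04 − 110.25) = ½√226.33 ≈ ½·15.0443 ≈ 7.52213
m_c = ½√(2·72.25 + 2·110.25 − 96.04) = ½√268.96 ≈ ½·16.4 ≈ 8.2

m_a = 9.224, m_b = 7.522, m_c = 8.2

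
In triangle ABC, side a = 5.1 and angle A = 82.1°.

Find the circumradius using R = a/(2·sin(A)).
R = a/(2·sin(A)) = 5.1/(2·sin(82.1°))
sin(82.1°) ≈ 0.990509
R ≈ 5.1/(2·0.990509) = 5.1/1.98102 ≈ 2.57443

R = 2.574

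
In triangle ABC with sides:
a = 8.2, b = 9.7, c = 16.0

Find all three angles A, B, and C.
Law of cosines for each angle (a² = 67.24, b² = 94.09, c² = 256):
cos(A) = (b² + c² − a²)/(2bc) = (94.09 + 256 − 67.24)/(2·9.7·16.0) = 282.85/310.4 ≈ 0.911244  ⇒  A ≈ 24.3222°
cos(B) = (a² + c² − b²)/(2ac) = (67.24 + 256 − 94.09)/(2·8.2·16.0) = 229.15/262.4 ≈ 0.873285  ⇒  B ≈ 29.1573°
cos(C) = (a² + b² − c²)/(2ab) = (67.24 + 94.09 − 256)/(2·8.2·9.7) = -94.67/159.08 ≈ -0.595109  ⇒  C ≈ 126.52°
Check: A + B + C ≈ 180°

A = 24.32°, B = 29.16°, C = 126.5°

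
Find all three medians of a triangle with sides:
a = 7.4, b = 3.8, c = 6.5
Median formula: m_a = ½√(2b² + 2c² − a²) (and cyclically). a² = 54.76, b² = 14.44, c² = 42.25.
m_a = ½√(2·14.44 + 2·42.25 − 54.76) = ½√58.62 ≈ ½·7.65637 ≈ 3.82818
m_b = ½√(2·54.76 + 2·42.25 − 14.44) = ½√179.58 ≈ ½·13.4007 ≈ 6.70037
m_c = ½√(2·54.76 + 2·14.44 − 42.25) = ½√96.15 ≈ ½·9.80561 ≈ 4.90281

m_a = 3.828, m_b = 6.7, m_c = 4.903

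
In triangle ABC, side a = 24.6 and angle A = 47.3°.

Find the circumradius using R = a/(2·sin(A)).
R = a/(2·sin(A)) = 24.6/(2·sin(47.3°))
sin(47.3°) ≈ 0.734915
R ≈ 24.6/(2·0.734915) = 24.6/1.46983 ≈ 16.7366

R = 16.74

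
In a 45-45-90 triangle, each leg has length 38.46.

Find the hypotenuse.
In a 45-45-90 triangle the sides are in ratio 1 : 1 : √2, so hypotenuse = leg·√2.
Hypotenuse = 38.46·√2 ≈ 38.46·1.41421 ≈ 54.3907

Hypotenuse = 38.46√2 = 54.39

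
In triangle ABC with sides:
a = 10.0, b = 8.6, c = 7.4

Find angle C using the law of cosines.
c² = a² + b² − 2ab·cos(C)  ⇒  cos(C) = (a² + b² − c²)/(2ab)
cos(C) = (10.0² + 8.6² − 7.4²)/(2·10.0·8.6) = (100 + 73.96 − 54.76)/172 = 119.2/172 ≈ 0.693023
C = arccos(0.693023) ≈ 46.1301°

C = 46.13°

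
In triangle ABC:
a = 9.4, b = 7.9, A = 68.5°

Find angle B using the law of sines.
a/sin(A) = b/sin(B)  ⇒  sin(B) = b·sin(A)/a = 7.9·sin(68.5°)/9.4
sin(68.5°) ≈ 0.930418
sin(B) ≈ 7.9·0.930418/9.4 ≈ 7.3503/9.4 ≈ 0.781947
B = arcsin(0.781947) ≈ 51.4392°
(Since b ≤ a we need B ≤ A, so the obtuse alternative 180° − 51.4392° ≈ 128.561° is rejected.)

B = 51.44°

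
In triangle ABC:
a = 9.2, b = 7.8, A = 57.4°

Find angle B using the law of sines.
a/sin(A) = b/sin(B)  ⇒  sin(B) = b·sin(A)/a = 7.8·sin(57.4°)/9.2
sin(57.4°) ≈ 0.842452
sin(B) ≈ 7.8·0.842452/9.2 ≈ 6.57113/9.2 ≈ 0.714253
B = arcsin(0.714253) ≈ 45.582°
(Since b ≤ a we need B ≤ A, so the obtuse alternative 180° − 45.582° ≈ 134.418° is rejected.)

B = 45.58°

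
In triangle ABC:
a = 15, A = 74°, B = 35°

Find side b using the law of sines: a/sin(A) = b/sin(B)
a/sin(A) = b/sin(B)  ⇒  b = a·sin(B)/sin(A) = 15·sin(35°)/sin(74°)
sin(35°) ≈ 0.573576, sin(74°) ≈ 0.961262
b ≈ 15·0.573576/0.961262 ≈ 8.60365/0.961262 ≈ 8.95037

b = 8.95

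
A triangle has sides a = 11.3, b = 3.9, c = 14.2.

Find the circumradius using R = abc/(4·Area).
First find the area with Heron's formula.
s = (11.3 + 3.9 + 14.2)/2 = 14.7
Area = √(s(s−a)(s−b)(s−c)) = √(14.7·3.4·10.8·0.5) ≈ √269.892 ≈ 16.4284
abc = 11.3·3.9·14.2 = 625.794
R = abc/(4·Area) ≈ 625.794/(4·16.4284) = 625.794/65.7136 ≈ 9.52306

R = 9.523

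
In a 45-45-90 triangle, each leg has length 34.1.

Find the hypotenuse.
In a 45-45-90 triangle the sides are in ratio 1 : 1 : √2, so hypotenuse = leg·√2.
Hypotenuse = 34.1·√2 ≈ 34.1·1.41421 ≈ 48.2247

Hypotenuse = 34.1√2 = 48.22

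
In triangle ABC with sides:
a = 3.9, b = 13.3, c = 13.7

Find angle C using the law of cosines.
c² = a² + b² − 2ab·cos(C)  ⇒  cos(C) = (a² + b² − c²)/(2ab)
cos(C) = (3.9² + 13.3² − 13.7²)/(2·3.9·13.3) = (15.21 + 176.89 − 187.69)/103.74 = 4.41/103.74 ≈ 0.0425101
C = arccos(0.0425101) ≈ 87.5636°

C = 87.56°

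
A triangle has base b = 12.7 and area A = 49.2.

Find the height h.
A = ½·b·h  ⇒  h = 2A/b = 2·49.2/12.7 = 98.4/12.7 ≈ 7.74803

h = 7.748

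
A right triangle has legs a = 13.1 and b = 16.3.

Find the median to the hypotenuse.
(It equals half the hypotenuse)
Hypotenuse c = √(a² + b²) = √(171.61 + 265.69) = √437.3 ≈ 20.9117
Median to hypotenuse = c/2 ≈ 20.9117/2 ≈ 10.4559

Median = 10.46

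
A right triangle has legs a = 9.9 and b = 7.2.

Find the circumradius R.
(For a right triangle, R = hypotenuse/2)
Hypotenuse c = √(a² + b²) = √(98.01 + 51.84) = √149.85 ≈ 12.2413
R = c/2 ≈ 12.2413/2 ≈ 6.12066

R = 6.121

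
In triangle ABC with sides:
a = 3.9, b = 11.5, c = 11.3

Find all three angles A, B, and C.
Law of cosines for each angle (a² = 15.21, b² = 132.25, c² = 127.69):
cos(A) = (b² + c² − a²)/(2bc) = (132.25 + 127.69 − 15.21)/(2·11.5·11.3) = 244.73/259.9 ≈ 0.941631  ⇒  A ≈ 19.6726°
cos(B) = (a² + c² − b²)/(2ac) = (15.21 + 127.69 − 132.25)/(2·3.9·11.3) = 10.65/88.14 ≈ 0.12083  ⇒  B ≈ 83.06°
cos(C) = (a² + b² − c²)/(2ab) = (15.21 + 132.25 − 127.69)/(2·3.9·11.5) = 19.77/89.7 ≈ 0.220401  ⇒  C ≈ 77.2674°
Check: A + B + C ≈ 180°

A = 19.67°, B = 83.06°, C = 77.27°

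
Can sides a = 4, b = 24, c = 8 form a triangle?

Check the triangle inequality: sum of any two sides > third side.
a + b vs c: 4 + 24 = 28 > 8  ✓
a + c vs b: 4 + 8 = 12 ≤ 24  ✗
b + c vs a: 24 + 8 = 32 > 4  ✓

No: 4 + 8 = 12 is not > 24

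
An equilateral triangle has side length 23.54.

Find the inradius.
r = Area/s with s the semi-perimeter.
Area = (√3/4)·23.54² = (√3/4)·554.1316 ≈ 0.433013·554.1316 ≈ 239.946
s = 3·23.54/2 = 35.31
r ≈ 239.946/35.31 ≈ 6.79541
(Equivalently r = side/(2√3) = 23.54/3.4641 ≈ 6.79541.)

r = 6.795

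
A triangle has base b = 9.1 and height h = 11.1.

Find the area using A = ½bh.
A = ½·b·h = ½·9.1·11.1 = ½·101.01 = 50.505

Area = 50.505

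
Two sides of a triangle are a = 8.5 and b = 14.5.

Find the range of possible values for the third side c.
Triangle inequality: |a − b| < c < a + b
|a − b| = |8.5 − 14.5| = 6
a + b = 8.5 + 14.5 = 23

6 < c < 23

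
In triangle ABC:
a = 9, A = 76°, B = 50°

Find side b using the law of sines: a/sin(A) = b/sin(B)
a/sin(A) = b/sin(B)  ⇒  b = a·sin(B)/sin(A) = 9·sin(50°)/sin(76°)
sin(50°) ≈ 0.766044, sin(76°) ≈ 0.970296
b ≈ 9·0.766044/0.970296 ≈ 6.8944/0.970296 ≈ 7.10546

b = 7.105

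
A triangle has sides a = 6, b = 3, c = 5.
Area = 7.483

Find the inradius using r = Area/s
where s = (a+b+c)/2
s = (6 + 3 + 5)/2 = 14/2 = 7
r = Area/s = 7.483/7 ≈ 1.069

r = 1.069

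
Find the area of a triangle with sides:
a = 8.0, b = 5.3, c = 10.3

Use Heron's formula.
s = (8.0 + 5.3 + 10.3)/2 = 23.6/2 = 11.8
s − a = 3.8, s − b = 6.5, s − c = 1.5
s(s−a)(s−b)(s−c) = 11.8·3.8·6.5·1.5 ≈ 437.19
Area = √437.19 ≈ 20.9091

Area = 20.91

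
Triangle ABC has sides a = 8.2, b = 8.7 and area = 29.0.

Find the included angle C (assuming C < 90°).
Area = ½·a·b·sin(C)  ⇒  sin(C) = 2·Area/(a·b) = 2·29.0/(8.2·8.7) = 58/71.34 ≈ 0.813008
C = arcsin(0.813008) ≈ 54.3909° (taking the acute solution since C < 90°)

C = 54.39°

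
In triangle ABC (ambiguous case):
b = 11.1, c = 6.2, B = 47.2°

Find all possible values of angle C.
b/sin(B) = c/sin(C)  ⇒  sin(C) = c·sin(B)/b = 6.2·sin(47.2°)/11.1
sin(47.2°) ≈ 0.73373
sin(C) ≈ 6.2·0.73373/11.1 ≈ 4.54913/11.1 ≈ 0.409831
Candidate 1: C₁ = arcsin(0.409831) ≈ 24.1942°  →  A = 180° − 47.2° − 24.1942° ≈ 108.606° > 0, valid
Candidate 2: C₂ = 180° − C₁ ≈ 155.806°  →  A = 180° − 47.2° − 155.806° ≈ -23.0058° ≤ 0, not a valid triangle

C = 24.19° (one solution)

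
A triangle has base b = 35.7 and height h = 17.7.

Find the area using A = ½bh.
A = ½·b·h = ½·35.7·17.7 = ½·631.89 = 315.945

Area = 315.945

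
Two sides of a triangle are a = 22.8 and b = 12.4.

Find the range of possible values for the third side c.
Triangle inequality: |a − b| < c < a + b
|a − b| = |22.8 − 12.4| = 10.4
a + b = 22.8 + 12.4 = 35.2

10.4 < c < 35.2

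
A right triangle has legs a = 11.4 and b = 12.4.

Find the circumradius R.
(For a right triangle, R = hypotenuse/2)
Hypotenuse c = √(a² + b²) = √(129.96 + 153.76) = √283.72 ≈ 16.844
R = c/2 ≈ 16.844/2 ≈ 8.422

R = 8.422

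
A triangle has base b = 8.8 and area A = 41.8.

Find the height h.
A = ½·b·h  ⇒  h = 2A/b = 2·41.8/8.8 = 83.6/8.8 ≈ 9.5

h = 9.5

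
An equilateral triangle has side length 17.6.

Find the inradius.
r = Area/s with s the semi-perimeter.
Area = (√3/4)·17.6² = (√3/4)·309.76 ≈ 0.433013·309.76 ≈ 134.13
s = 3·17.6/2 = 26.4
r ≈ 134.13/26.4 ≈ 5.08068
(Equivalently r = side/(2√3) = 17.6/3.4641 ≈ 5.08068.)

r = 5.081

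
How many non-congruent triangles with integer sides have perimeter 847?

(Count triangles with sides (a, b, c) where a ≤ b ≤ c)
Let a ≤ b ≤ c with a + b + c = 847. The only binding inequality is a + b > c, i.e. 847 − c > c, so c < 847/2; and c ≥ 847/3 since c is the largest side.
So 283 ≤ c ≤ 423. For each c, b runs from ⌈(847 − c)/2⌉ up to c (then a = 847 − b − c satisfies 1 ≤ a ≤ b automatically), giving c − ⌈(847 − c)/2⌉ + 1 choices.
Summing over c: 2 + 3 + 5 + 6 + … + 210 + 212  (141 terms, c = 283, …, 423) = 15052
Check (closed form: nearest integer to p²/48 for even p, (p+3)²/48 for odd p): (847+3)²/48 = 850²/48 = 722500/48 ≈ 15052.08 → 15052

15052 triangles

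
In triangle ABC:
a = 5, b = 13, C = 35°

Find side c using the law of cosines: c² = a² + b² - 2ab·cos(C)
c² = 5² + 13² − 2·5·13·cos(35°)
cos(35°) ≈ 0.819152
c² ≈ 25 + 169 − 130·(0.819152) ≈ 194 − 106.49 ≈ 87.5102
c ≈ √87.5102 ≈ 9.35469

c = 9.355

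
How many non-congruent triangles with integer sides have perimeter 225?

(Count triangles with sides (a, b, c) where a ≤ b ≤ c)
Let a ≤ b ≤ c with a + b + c = 225. The only binding inequality is a + b > c, i.e. 225 − c > c, so c < 225/2; and c ≥ 225/3 since c is the largest side.
So 75 ≤ c ≤ 112. For each c, b runs from ⌈(225 − c)/2⌉ up to c (then a = 225 − b − c satisfies 1 ≤ a ≤ b automatically), giving c − ⌈(225 − c)/2⌉ + 1 choices.
Summing over c: 1 + 2 + 4 + 5 + … + 55 + 56  (38 terms, c = 75, …, 112) = 1083
Check (closed form: nearest integer to p²/48 for even p, (p+3)²/48 for odd p): (225+3)²/48 = 228²/48 = 51984/48 ≈ 1083.00 → 1083

1083 triangles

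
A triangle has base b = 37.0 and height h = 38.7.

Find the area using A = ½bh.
A = ½·b·h = ½·37.0·38.7 = ½·1431.9 = 715.95

Area = 715.95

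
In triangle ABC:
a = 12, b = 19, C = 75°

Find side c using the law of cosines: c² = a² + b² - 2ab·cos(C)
c² = 12² + 19² − 2·12·19·cos(75°)
cos(75°) ≈ 0.258819
c² ≈ 144 + 361 − 456·(0.258819) ≈ 505 − 118.021 ≈ 386.979
c ≈ √386.979 ≈ 19.6718

c = 19.67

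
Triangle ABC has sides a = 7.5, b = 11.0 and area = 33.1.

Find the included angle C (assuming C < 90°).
Area = ½·a·b·sin(C)  ⇒  sin(C) = 2·Area/(a·b) = 2·33.1/(7.5·11.0) = 66.2/82.5 ≈ 0.802424
C = arcsin(0.802424) ≈ 53.3622° (taking the acute solution since C < 90°)

C = 53.36°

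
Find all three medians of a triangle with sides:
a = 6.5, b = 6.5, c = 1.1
Median formula: m_a = ½√(2b² + 2c² − a²) (and cyclically). a² = 42.25, b² = 42.25, c² = 1.21.
m_a = ½√(2·42.25 + 2·1.21 − 42.25) = ½√44.67 ≈ ½·6.68356 ≈ 3.34178
m_b = ½√(2·42.25 + 2·1.21 − 42.25) = ½√44.67 ≈ ½·6.68356 ≈ 3.34178
m_c = ½√(2·42.25 + 2·42.25 − 1.21) = ½√167.79 ≈ ½·12.9534 ≈ 6.47669

m_a = 3.342, m_b = 3.342, m_c = 6.477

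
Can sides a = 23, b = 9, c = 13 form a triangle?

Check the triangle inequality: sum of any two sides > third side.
a + b vs c: 23 + 9 = 32 > 13  ✓
a + c vs b: 23 + 13 = 36 > 9  ✓
b + c vs a: 9 + 13 = 22 ≤ 23  ✗

No: 9 + 13 = 22 is not > 23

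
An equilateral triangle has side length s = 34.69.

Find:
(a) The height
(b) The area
(a) The height splits the triangle into two 30-60-90 halves: h = s·√3/2 = 34.69·1.73205/2 ≈ 60.0848/2 ≈ 30.0424
(b) Area = (√3/4)·s² = (√3/4)·34.69² = (√3/4)·1203.3961 ≈ 0.433013·1203.3961 ≈ 521.086

Height = 30.04, Area = 521.1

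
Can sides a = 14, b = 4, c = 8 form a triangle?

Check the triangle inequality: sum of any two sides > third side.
a + b vs c: 14 + 4 = 18 > 8  ✓
a + c vs b: 14 + 8 = 22 > 4  ✓
b + c vs a: 4 + 8 = 12 ≤ 14  ✗

No: 4 + 8 = 12 is not > 14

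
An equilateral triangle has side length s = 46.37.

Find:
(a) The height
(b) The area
(a) The height splits the triangle into two 30-60-90 halves: h = s·√3/2 = 46.37·1.73205/2 ≈ 80.3152/2 ≈ 40.1576
(b) Area = (√3/4)·s² = (√3/4)·46.37² = (√3/4)·2150.1769 ≈ 0.433013·2150.1769 ≈ 931.054

Height = 40.16, Area = 931.1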